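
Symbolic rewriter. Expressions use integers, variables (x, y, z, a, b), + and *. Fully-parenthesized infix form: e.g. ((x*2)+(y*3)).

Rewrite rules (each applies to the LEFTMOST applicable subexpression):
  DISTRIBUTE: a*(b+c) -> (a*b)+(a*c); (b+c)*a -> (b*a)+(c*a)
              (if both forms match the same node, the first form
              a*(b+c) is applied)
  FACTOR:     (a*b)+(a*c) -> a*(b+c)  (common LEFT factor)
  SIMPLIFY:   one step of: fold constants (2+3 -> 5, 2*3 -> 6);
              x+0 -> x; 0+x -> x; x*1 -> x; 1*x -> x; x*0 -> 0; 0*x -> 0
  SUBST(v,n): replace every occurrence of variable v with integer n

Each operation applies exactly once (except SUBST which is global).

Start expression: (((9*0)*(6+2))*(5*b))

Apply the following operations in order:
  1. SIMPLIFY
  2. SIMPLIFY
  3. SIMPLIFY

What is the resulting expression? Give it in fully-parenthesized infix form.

Start: (((9*0)*(6+2))*(5*b))
Apply SIMPLIFY at LL (target: (9*0)): (((9*0)*(6+2))*(5*b)) -> ((0*(6+2))*(5*b))
Apply SIMPLIFY at L (target: (0*(6+2))): ((0*(6+2))*(5*b)) -> (0*(5*b))
Apply SIMPLIFY at root (target: (0*(5*b))): (0*(5*b)) -> 0

Answer: 0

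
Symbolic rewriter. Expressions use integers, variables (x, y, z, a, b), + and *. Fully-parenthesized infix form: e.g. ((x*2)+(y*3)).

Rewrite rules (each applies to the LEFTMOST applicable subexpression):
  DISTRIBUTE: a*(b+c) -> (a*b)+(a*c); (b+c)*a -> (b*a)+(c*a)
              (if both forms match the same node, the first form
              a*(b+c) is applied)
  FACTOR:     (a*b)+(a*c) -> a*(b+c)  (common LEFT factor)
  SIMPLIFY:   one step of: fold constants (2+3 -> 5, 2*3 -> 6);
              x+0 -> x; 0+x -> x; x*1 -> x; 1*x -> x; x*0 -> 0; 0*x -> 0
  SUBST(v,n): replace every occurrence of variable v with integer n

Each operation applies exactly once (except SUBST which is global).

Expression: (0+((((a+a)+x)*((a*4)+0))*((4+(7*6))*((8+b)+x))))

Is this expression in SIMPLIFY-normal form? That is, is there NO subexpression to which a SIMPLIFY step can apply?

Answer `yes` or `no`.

Answer: no

Derivation:
Expression: (0+((((a+a)+x)*((a*4)+0))*((4+(7*6))*((8+b)+x))))
Scanning for simplifiable subexpressions (pre-order)...
  at root: (0+((((a+a)+x)*((a*4)+0))*((4+(7*6))*((8+b)+x)))) (SIMPLIFIABLE)
  at R: ((((a+a)+x)*((a*4)+0))*((4+(7*6))*((8+b)+x))) (not simplifiable)
  at RL: (((a+a)+x)*((a*4)+0)) (not simplifiable)
  at RLL: ((a+a)+x) (not simplifiable)
  at RLLL: (a+a) (not simplifiable)
  at RLR: ((a*4)+0) (SIMPLIFIABLE)
  at RLRL: (a*4) (not simplifiable)
  at RR: ((4+(7*6))*((8+b)+x)) (not simplifiable)
  at RRL: (4+(7*6)) (not simplifiable)
  at RRLR: (7*6) (SIMPLIFIABLE)
  at RRR: ((8+b)+x) (not simplifiable)
  at RRRL: (8+b) (not simplifiable)
Found simplifiable subexpr at path root: (0+((((a+a)+x)*((a*4)+0))*((4+(7*6))*((8+b)+x))))
One SIMPLIFY step would give: ((((a+a)+x)*((a*4)+0))*((4+(7*6))*((8+b)+x)))
-> NOT in normal form.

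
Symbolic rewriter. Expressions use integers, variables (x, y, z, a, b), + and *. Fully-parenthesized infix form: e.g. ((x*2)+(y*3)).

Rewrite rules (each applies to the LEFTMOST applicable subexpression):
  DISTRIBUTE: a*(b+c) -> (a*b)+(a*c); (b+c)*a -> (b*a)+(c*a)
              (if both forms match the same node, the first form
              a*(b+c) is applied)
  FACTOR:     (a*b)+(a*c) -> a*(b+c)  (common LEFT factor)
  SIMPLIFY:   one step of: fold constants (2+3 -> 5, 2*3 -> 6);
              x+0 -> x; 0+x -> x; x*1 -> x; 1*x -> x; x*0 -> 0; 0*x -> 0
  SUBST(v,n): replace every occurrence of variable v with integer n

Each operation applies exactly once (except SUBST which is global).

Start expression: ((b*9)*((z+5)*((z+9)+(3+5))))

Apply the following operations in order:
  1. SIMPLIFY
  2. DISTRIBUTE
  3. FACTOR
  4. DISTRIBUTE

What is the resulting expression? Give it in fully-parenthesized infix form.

Start: ((b*9)*((z+5)*((z+9)+(3+5))))
Apply SIMPLIFY at RRR (target: (3+5)): ((b*9)*((z+5)*((z+9)+(3+5)))) -> ((b*9)*((z+5)*((z+9)+8)))
Apply DISTRIBUTE at R (target: ((z+5)*((z+9)+8))): ((b*9)*((z+5)*((z+9)+8))) -> ((b*9)*(((z+5)*(z+9))+((z+5)*8)))
Apply FACTOR at R (target: (((z+5)*(z+9))+((z+5)*8))): ((b*9)*(((z+5)*(z+9))+((z+5)*8))) -> ((b*9)*((z+5)*((z+9)+8)))
Apply DISTRIBUTE at R (target: ((z+5)*((z+9)+8))): ((b*9)*((z+5)*((z+9)+8))) -> ((b*9)*(((z+5)*(z+9))+((z+5)*8)))

Answer: ((b*9)*(((z+5)*(z+9))+((z+5)*8)))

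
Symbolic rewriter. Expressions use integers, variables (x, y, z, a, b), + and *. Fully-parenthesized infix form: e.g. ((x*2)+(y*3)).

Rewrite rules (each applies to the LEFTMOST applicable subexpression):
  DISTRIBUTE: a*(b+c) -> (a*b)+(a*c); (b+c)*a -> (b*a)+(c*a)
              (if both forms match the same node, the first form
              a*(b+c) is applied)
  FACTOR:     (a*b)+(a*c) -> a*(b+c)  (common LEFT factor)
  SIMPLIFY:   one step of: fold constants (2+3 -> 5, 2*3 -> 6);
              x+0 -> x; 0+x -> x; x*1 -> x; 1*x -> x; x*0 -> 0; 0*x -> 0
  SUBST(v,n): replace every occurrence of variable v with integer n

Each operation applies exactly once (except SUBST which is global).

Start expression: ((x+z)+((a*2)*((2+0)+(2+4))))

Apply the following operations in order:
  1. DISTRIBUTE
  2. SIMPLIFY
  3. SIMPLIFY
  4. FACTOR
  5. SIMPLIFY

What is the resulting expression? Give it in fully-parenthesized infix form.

Start: ((x+z)+((a*2)*((2+0)+(2+4))))
Apply DISTRIBUTE at R (target: ((a*2)*((2+0)+(2+4)))): ((x+z)+((a*2)*((2+0)+(2+4)))) -> ((x+z)+(((a*2)*(2+0))+((a*2)*(2+4))))
Apply SIMPLIFY at RLR (target: (2+0)): ((x+z)+(((a*2)*(2+0))+((a*2)*(2+4)))) -> ((x+z)+(((a*2)*2)+((a*2)*(2+4))))
Apply SIMPLIFY at RRR (target: (2+4)): ((x+z)+(((a*2)*2)+((a*2)*(2+4)))) -> ((x+z)+(((a*2)*2)+((a*2)*6)))
Apply FACTOR at R (target: (((a*2)*2)+((a*2)*6))): ((x+z)+(((a*2)*2)+((a*2)*6))) -> ((x+z)+((a*2)*(2+6)))
Apply SIMPLIFY at RR (target: (2+6)): ((x+z)+((a*2)*(2+6))) -> ((x+z)+((a*2)*8))

Answer: ((x+z)+((a*2)*8))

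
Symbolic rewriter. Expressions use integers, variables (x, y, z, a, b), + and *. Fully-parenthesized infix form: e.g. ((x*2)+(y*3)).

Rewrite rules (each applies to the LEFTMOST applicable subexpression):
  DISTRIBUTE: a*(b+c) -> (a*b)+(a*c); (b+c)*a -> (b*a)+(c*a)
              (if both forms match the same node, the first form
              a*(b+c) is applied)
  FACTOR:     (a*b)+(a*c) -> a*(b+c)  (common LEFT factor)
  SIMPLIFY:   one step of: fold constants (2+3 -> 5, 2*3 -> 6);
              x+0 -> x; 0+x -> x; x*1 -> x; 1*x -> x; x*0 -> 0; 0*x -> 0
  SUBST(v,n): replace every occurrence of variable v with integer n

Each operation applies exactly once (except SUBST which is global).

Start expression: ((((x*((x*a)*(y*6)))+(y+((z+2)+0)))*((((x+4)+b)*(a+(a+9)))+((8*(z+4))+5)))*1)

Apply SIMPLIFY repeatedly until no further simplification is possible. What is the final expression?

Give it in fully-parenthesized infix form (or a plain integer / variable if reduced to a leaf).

Answer: (((x*((x*a)*(y*6)))+(y+(z+2)))*((((x+4)+b)*(a+(a+9)))+((8*(z+4))+5)))

Derivation:
Start: ((((x*((x*a)*(y*6)))+(y+((z+2)+0)))*((((x+4)+b)*(a+(a+9)))+((8*(z+4))+5)))*1)
Step 1: at root: ((((x*((x*a)*(y*6)))+(y+((z+2)+0)))*((((x+4)+b)*(a+(a+9)))+((8*(z+4))+5)))*1) -> (((x*((x*a)*(y*6)))+(y+((z+2)+0)))*((((x+4)+b)*(a+(a+9)))+((8*(z+4))+5))); overall: ((((x*((x*a)*(y*6)))+(y+((z+2)+0)))*((((x+4)+b)*(a+(a+9)))+((8*(z+4))+5)))*1) -> (((x*((x*a)*(y*6)))+(y+((z+2)+0)))*((((x+4)+b)*(a+(a+9)))+((8*(z+4))+5)))
Step 2: at LRR: ((z+2)+0) -> (z+2); overall: (((x*((x*a)*(y*6)))+(y+((z+2)+0)))*((((x+4)+b)*(a+(a+9)))+((8*(z+4))+5))) -> (((x*((x*a)*(y*6)))+(y+(z+2)))*((((x+4)+b)*(a+(a+9)))+((8*(z+4))+5)))
Fixed point: (((x*((x*a)*(y*6)))+(y+(z+2)))*((((x+4)+b)*(a+(a+9)))+((8*(z+4))+5)))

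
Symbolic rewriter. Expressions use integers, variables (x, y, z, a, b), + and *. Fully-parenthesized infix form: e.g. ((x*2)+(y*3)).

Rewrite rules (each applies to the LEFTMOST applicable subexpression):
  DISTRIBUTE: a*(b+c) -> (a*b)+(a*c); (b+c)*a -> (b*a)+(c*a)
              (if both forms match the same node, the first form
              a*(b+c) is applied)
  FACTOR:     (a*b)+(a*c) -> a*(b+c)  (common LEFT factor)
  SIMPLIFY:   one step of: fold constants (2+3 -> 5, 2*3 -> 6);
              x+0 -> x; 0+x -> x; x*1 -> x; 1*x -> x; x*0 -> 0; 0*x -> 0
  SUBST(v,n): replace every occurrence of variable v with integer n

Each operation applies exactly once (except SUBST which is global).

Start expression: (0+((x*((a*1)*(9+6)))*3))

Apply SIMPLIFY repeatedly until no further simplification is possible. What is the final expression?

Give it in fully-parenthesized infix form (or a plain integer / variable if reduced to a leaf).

Answer: ((x*(a*15))*3)

Derivation:
Start: (0+((x*((a*1)*(9+6)))*3))
Step 1: at root: (0+((x*((a*1)*(9+6)))*3)) -> ((x*((a*1)*(9+6)))*3); overall: (0+((x*((a*1)*(9+6)))*3)) -> ((x*((a*1)*(9+6)))*3)
Step 2: at LRL: (a*1) -> a; overall: ((x*((a*1)*(9+6)))*3) -> ((x*(a*(9+6)))*3)
Step 3: at LRR: (9+6) -> 15; overall: ((x*(a*(9+6)))*3) -> ((x*(a*15))*3)
Fixed point: ((x*(a*15))*3)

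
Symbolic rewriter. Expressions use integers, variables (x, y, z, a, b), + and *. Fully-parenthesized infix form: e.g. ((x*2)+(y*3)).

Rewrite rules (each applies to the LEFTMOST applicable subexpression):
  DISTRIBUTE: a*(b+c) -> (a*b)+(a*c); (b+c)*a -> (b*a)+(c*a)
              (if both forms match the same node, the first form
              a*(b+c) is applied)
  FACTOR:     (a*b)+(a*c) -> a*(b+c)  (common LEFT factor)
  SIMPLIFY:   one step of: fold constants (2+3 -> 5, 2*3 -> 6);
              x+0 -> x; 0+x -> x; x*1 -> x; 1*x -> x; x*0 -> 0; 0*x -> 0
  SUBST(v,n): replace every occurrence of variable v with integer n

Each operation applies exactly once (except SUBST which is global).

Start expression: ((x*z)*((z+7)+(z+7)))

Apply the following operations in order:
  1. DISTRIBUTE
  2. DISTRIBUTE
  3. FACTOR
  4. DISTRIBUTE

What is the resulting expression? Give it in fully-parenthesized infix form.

Start: ((x*z)*((z+7)+(z+7)))
Apply DISTRIBUTE at root (target: ((x*z)*((z+7)+(z+7)))): ((x*z)*((z+7)+(z+7))) -> (((x*z)*(z+7))+((x*z)*(z+7)))
Apply DISTRIBUTE at L (target: ((x*z)*(z+7))): (((x*z)*(z+7))+((x*z)*(z+7))) -> ((((x*z)*z)+((x*z)*7))+((x*z)*(z+7)))
Apply FACTOR at L (target: (((x*z)*z)+((x*z)*7))): ((((x*z)*z)+((x*z)*7))+((x*z)*(z+7))) -> (((x*z)*(z+7))+((x*z)*(z+7)))
Apply DISTRIBUTE at L (target: ((x*z)*(z+7))): (((x*z)*(z+7))+((x*z)*(z+7))) -> ((((x*z)*z)+((x*z)*7))+((x*z)*(z+7)))

Answer: ((((x*z)*z)+((x*z)*7))+((x*z)*(z+7)))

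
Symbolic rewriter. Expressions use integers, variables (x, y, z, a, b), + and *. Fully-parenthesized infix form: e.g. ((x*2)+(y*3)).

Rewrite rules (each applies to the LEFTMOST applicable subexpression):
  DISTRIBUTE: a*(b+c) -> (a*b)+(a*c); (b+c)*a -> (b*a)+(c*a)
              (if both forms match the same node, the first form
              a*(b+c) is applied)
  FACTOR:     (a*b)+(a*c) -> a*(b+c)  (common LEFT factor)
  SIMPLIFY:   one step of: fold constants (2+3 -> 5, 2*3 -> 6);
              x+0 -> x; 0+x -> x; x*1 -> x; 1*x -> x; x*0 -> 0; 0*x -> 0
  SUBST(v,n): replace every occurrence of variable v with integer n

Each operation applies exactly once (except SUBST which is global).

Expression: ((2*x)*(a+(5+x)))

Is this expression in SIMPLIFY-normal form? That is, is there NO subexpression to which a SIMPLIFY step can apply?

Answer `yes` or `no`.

Expression: ((2*x)*(a+(5+x)))
Scanning for simplifiable subexpressions (pre-order)...
  at root: ((2*x)*(a+(5+x))) (not simplifiable)
  at L: (2*x) (not simplifiable)
  at R: (a+(5+x)) (not simplifiable)
  at RR: (5+x) (not simplifiable)
Result: no simplifiable subexpression found -> normal form.

Answer: yes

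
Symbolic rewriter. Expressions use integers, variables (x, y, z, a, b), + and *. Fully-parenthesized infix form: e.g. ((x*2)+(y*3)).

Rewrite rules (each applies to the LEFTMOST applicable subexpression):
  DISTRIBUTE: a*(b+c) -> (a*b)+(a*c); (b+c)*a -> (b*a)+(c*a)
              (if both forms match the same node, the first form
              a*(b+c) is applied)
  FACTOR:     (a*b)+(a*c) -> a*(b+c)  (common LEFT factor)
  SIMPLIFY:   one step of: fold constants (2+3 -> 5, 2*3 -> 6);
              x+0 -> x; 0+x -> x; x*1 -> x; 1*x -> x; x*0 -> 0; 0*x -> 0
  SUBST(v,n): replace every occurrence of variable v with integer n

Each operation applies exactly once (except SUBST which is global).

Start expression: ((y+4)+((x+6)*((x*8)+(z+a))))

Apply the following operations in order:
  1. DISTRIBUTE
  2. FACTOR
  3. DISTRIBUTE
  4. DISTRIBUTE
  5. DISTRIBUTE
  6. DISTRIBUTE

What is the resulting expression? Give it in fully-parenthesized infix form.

Answer: ((y+4)+(((x*(x*8))+(6*(x*8)))+(((x*z)+(6*z))+((x+6)*a))))

Derivation:
Start: ((y+4)+((x+6)*((x*8)+(z+a))))
Apply DISTRIBUTE at R (target: ((x+6)*((x*8)+(z+a)))): ((y+4)+((x+6)*((x*8)+(z+a)))) -> ((y+4)+(((x+6)*(x*8))+((x+6)*(z+a))))
Apply FACTOR at R (target: (((x+6)*(x*8))+((x+6)*(z+a)))): ((y+4)+(((x+6)*(x*8))+((x+6)*(z+a)))) -> ((y+4)+((x+6)*((x*8)+(z+a))))
Apply DISTRIBUTE at R (target: ((x+6)*((x*8)+(z+a)))): ((y+4)+((x+6)*((x*8)+(z+a)))) -> ((y+4)+(((x+6)*(x*8))+((x+6)*(z+a))))
Apply DISTRIBUTE at RL (target: ((x+6)*(x*8))): ((y+4)+(((x+6)*(x*8))+((x+6)*(z+a)))) -> ((y+4)+(((x*(x*8))+(6*(x*8)))+((x+6)*(z+a))))
Apply DISTRIBUTE at RR (target: ((x+6)*(z+a))): ((y+4)+(((x*(x*8))+(6*(x*8)))+((x+6)*(z+a)))) -> ((y+4)+(((x*(x*8))+(6*(x*8)))+(((x+6)*z)+((x+6)*a))))
Apply DISTRIBUTE at RRL (target: ((x+6)*z)): ((y+4)+(((x*(x*8))+(6*(x*8)))+(((x+6)*z)+((x+6)*a)))) -> ((y+4)+(((x*(x*8))+(6*(x*8)))+(((x*z)+(6*z))+((x+6)*a))))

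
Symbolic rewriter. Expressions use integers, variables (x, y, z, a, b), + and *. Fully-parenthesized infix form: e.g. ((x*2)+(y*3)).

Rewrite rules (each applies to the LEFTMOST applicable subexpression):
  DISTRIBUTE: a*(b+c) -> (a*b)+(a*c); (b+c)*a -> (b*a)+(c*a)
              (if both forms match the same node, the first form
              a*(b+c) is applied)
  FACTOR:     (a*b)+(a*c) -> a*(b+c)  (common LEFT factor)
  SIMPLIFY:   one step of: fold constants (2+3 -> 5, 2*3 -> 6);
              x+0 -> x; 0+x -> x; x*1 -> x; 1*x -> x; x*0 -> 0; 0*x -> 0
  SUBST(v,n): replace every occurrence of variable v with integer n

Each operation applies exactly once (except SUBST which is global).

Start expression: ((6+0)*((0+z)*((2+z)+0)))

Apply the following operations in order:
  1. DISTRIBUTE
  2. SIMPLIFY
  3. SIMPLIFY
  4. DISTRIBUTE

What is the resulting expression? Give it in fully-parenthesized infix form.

Start: ((6+0)*((0+z)*((2+z)+0)))
Apply DISTRIBUTE at root (target: ((6+0)*((0+z)*((2+z)+0)))): ((6+0)*((0+z)*((2+z)+0))) -> ((6*((0+z)*((2+z)+0)))+(0*((0+z)*((2+z)+0))))
Apply SIMPLIFY at LRL (target: (0+z)): ((6*((0+z)*((2+z)+0)))+(0*((0+z)*((2+z)+0)))) -> ((6*(z*((2+z)+0)))+(0*((0+z)*((2+z)+0))))
Apply SIMPLIFY at LRR (target: ((2+z)+0)): ((6*(z*((2+z)+0)))+(0*((0+z)*((2+z)+0)))) -> ((6*(z*(2+z)))+(0*((0+z)*((2+z)+0))))
Apply DISTRIBUTE at LR (target: (z*(2+z))): ((6*(z*(2+z)))+(0*((0+z)*((2+z)+0)))) -> ((6*((z*2)+(z*z)))+(0*((0+z)*((2+z)+0))))

Answer: ((6*((z*2)+(z*z)))+(0*((0+z)*((2+z)+0))))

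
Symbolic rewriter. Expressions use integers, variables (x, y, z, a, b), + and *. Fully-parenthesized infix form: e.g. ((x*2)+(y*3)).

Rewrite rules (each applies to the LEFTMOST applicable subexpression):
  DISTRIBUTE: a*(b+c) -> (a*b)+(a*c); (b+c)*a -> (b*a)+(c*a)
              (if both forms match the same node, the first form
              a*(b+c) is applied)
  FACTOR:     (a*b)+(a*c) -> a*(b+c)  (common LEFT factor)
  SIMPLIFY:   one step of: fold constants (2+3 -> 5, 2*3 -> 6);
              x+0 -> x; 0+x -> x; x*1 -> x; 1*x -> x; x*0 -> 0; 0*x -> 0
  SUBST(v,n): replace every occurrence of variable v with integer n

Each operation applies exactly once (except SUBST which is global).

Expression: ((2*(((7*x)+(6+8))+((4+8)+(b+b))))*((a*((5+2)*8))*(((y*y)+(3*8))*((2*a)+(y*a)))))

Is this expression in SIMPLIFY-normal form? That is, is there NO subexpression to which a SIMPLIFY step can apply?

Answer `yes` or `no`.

Answer: no

Derivation:
Expression: ((2*(((7*x)+(6+8))+((4+8)+(b+b))))*((a*((5+2)*8))*(((y*y)+(3*8))*((2*a)+(y*a)))))
Scanning for simplifiable subexpressions (pre-order)...
  at root: ((2*(((7*x)+(6+8))+((4+8)+(b+b))))*((a*((5+2)*8))*(((y*y)+(3*8))*((2*a)+(y*a))))) (not simplifiable)
  at L: (2*(((7*x)+(6+8))+((4+8)+(b+b)))) (not simplifiable)
  at LR: (((7*x)+(6+8))+((4+8)+(b+b))) (not simplifiable)
  at LRL: ((7*x)+(6+8)) (not simplifiable)
  at LRLL: (7*x) (not simplifiable)
  at LRLR: (6+8) (SIMPLIFIABLE)
  at LRR: ((4+8)+(b+b)) (not simplifiable)
  at LRRL: (4+8) (SIMPLIFIABLE)
  at LRRR: (b+b) (not simplifiable)
  at R: ((a*((5+2)*8))*(((y*y)+(3*8))*((2*a)+(y*a)))) (not simplifiable)
  at RL: (a*((5+2)*8)) (not simplifiable)
  at RLR: ((5+2)*8) (not simplifiable)
  at RLRL: (5+2) (SIMPLIFIABLE)
  at RR: (((y*y)+(3*8))*((2*a)+(y*a))) (not simplifiable)
  at RRL: ((y*y)+(3*8)) (not simplifiable)
  at RRLL: (y*y) (not simplifiable)
  at RRLR: (3*8) (SIMPLIFIABLE)
  at RRR: ((2*a)+(y*a)) (not simplifiable)
  at RRRL: (2*a) (not simplifiable)
  at RRRR: (y*a) (not simplifiable)
Found simplifiable subexpr at path LRLR: (6+8)
One SIMPLIFY step would give: ((2*(((7*x)+14)+((4+8)+(b+b))))*((a*((5+2)*8))*(((y*y)+(3*8))*((2*a)+(y*a)))))
-> NOT in normal form.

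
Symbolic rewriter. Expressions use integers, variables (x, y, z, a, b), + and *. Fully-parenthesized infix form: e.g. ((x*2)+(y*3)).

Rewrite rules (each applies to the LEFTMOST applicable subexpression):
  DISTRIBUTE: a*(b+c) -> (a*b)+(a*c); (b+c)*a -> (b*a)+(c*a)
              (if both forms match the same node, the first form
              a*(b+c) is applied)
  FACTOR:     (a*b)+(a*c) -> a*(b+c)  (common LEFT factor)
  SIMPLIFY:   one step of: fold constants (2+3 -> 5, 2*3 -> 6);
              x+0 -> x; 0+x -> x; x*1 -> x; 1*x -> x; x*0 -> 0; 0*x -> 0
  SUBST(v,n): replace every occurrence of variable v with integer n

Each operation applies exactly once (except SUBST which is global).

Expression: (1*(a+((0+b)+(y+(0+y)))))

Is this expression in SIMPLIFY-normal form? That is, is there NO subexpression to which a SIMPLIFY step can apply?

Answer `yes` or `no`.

Answer: no

Derivation:
Expression: (1*(a+((0+b)+(y+(0+y)))))
Scanning for simplifiable subexpressions (pre-order)...
  at root: (1*(a+((0+b)+(y+(0+y))))) (SIMPLIFIABLE)
  at R: (a+((0+b)+(y+(0+y)))) (not simplifiable)
  at RR: ((0+b)+(y+(0+y))) (not simplifiable)
  at RRL: (0+b) (SIMPLIFIABLE)
  at RRR: (y+(0+y)) (not simplifiable)
  at RRRR: (0+y) (SIMPLIFIABLE)
Found simplifiable subexpr at path root: (1*(a+((0+b)+(y+(0+y)))))
One SIMPLIFY step would give: (a+((0+b)+(y+(0+y))))
-> NOT in normal form.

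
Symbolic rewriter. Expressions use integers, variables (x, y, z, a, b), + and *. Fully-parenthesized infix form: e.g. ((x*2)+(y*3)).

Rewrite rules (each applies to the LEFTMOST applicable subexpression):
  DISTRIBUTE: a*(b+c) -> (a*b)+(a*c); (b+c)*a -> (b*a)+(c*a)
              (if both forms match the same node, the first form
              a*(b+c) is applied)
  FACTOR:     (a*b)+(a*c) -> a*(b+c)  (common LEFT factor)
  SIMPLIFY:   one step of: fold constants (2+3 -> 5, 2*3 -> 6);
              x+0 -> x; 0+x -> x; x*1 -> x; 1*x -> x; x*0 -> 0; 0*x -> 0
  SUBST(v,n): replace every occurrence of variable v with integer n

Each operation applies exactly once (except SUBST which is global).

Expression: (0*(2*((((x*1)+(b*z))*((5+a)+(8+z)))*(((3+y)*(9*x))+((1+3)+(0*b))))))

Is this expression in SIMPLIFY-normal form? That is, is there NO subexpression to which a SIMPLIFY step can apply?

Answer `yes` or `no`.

Answer: no

Derivation:
Expression: (0*(2*((((x*1)+(b*z))*((5+a)+(8+z)))*(((3+y)*(9*x))+((1+3)+(0*b))))))
Scanning for simplifiable subexpressions (pre-order)...
  at root: (0*(2*((((x*1)+(b*z))*((5+a)+(8+z)))*(((3+y)*(9*x))+((1+3)+(0*b)))))) (SIMPLIFIABLE)
  at R: (2*((((x*1)+(b*z))*((5+a)+(8+z)))*(((3+y)*(9*x))+((1+3)+(0*b))))) (not simplifiable)
  at RR: ((((x*1)+(b*z))*((5+a)+(8+z)))*(((3+y)*(9*x))+((1+3)+(0*b)))) (not simplifiable)
  at RRL: (((x*1)+(b*z))*((5+a)+(8+z))) (not simplifiable)
  at RRLL: ((x*1)+(b*z)) (not simplifiable)
  at RRLLL: (x*1) (SIMPLIFIABLE)
  at RRLLR: (b*z) (not simplifiable)
  at RRLR: ((5+a)+(8+z)) (not simplifiable)
  at RRLRL: (5+a) (not simplifiable)
  at RRLRR: (8+z) (not simplifiable)
  at RRR: (((3+y)*(9*x))+((1+3)+(0*b))) (not simplifiable)
  at RRRL: ((3+y)*(9*x)) (not simplifiable)
  at RRRLL: (3+y) (not simplifiable)
  at RRRLR: (9*x) (not simplifiable)
  at RRRR: ((1+3)+(0*b)) (not simplifiable)
  at RRRRL: (1+3) (SIMPLIFIABLE)
  at RRRRR: (0*b) (SIMPLIFIABLE)
Found simplifiable subexpr at path root: (0*(2*((((x*1)+(b*z))*((5+a)+(8+z)))*(((3+y)*(9*x))+((1+3)+(0*b))))))
One SIMPLIFY step would give: 0
-> NOT in normal form.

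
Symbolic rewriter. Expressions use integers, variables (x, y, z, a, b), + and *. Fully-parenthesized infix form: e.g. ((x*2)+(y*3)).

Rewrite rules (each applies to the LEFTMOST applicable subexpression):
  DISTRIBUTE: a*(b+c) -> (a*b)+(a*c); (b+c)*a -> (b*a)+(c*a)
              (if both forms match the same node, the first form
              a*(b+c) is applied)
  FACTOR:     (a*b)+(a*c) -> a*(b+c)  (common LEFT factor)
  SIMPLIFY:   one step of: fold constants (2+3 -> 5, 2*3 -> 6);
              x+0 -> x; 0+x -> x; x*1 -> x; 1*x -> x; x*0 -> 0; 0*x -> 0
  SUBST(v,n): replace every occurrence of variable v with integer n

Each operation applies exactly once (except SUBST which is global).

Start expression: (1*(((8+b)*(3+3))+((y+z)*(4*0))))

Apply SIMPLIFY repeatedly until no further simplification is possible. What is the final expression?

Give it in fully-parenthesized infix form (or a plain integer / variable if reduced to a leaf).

Start: (1*(((8+b)*(3+3))+((y+z)*(4*0))))
Step 1: at root: (1*(((8+b)*(3+3))+((y+z)*(4*0)))) -> (((8+b)*(3+3))+((y+z)*(4*0))); overall: (1*(((8+b)*(3+3))+((y+z)*(4*0)))) -> (((8+b)*(3+3))+((y+z)*(4*0)))
Step 2: at LR: (3+3) -> 6; overall: (((8+b)*(3+3))+((y+z)*(4*0))) -> (((8+b)*6)+((y+z)*(4*0)))
Step 3: at RR: (4*0) -> 0; overall: (((8+b)*6)+((y+z)*(4*0))) -> (((8+b)*6)+((y+z)*0))
Step 4: at R: ((y+z)*0) -> 0; overall: (((8+b)*6)+((y+z)*0)) -> (((8+b)*6)+0)
Step 5: at root: (((8+b)*6)+0) -> ((8+b)*6); overall: (((8+b)*6)+0) -> ((8+b)*6)
Fixed point: ((8+b)*6)

Answer: ((8+b)*6)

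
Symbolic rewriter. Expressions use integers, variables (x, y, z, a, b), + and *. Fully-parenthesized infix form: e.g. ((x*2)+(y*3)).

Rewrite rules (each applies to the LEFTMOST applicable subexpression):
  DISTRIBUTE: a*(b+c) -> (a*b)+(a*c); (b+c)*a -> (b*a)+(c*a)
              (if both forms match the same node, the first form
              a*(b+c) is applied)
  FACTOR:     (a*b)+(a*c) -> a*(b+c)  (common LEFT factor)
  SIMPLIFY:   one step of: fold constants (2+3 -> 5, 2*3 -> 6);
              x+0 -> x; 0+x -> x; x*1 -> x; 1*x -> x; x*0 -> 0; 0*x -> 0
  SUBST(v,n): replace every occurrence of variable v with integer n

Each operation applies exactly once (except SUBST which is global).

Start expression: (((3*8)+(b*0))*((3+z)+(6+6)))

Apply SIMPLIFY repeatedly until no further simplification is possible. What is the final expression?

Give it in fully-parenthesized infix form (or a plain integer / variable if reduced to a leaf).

Start: (((3*8)+(b*0))*((3+z)+(6+6)))
Step 1: at LL: (3*8) -> 24; overall: (((3*8)+(b*0))*((3+z)+(6+6))) -> ((24+(b*0))*((3+z)+(6+6)))
Step 2: at LR: (b*0) -> 0; overall: ((24+(b*0))*((3+z)+(6+6))) -> ((24+0)*((3+z)+(6+6)))
Step 3: at L: (24+0) -> 24; overall: ((24+0)*((3+z)+(6+6))) -> (24*((3+z)+(6+6)))
Step 4: at RR: (6+6) -> 12; overall: (24*((3+z)+(6+6))) -> (24*((3+z)+12))
Fixed point: (24*((3+z)+12))

Answer: (24*((3+z)+12))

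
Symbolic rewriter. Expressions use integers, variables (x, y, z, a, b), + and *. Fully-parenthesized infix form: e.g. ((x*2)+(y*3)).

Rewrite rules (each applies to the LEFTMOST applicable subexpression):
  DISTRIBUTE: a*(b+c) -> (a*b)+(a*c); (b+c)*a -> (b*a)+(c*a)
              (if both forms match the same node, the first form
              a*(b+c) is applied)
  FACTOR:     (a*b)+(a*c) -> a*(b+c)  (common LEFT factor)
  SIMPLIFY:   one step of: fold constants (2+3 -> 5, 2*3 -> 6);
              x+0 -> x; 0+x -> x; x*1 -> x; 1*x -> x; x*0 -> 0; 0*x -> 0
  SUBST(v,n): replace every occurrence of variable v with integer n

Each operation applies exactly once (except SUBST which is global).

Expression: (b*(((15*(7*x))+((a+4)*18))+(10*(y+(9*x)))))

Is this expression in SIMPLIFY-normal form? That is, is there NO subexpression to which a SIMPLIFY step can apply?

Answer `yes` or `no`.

Expression: (b*(((15*(7*x))+((a+4)*18))+(10*(y+(9*x)))))
Scanning for simplifiable subexpressions (pre-order)...
  at root: (b*(((15*(7*x))+((a+4)*18))+(10*(y+(9*x))))) (not simplifiable)
  at R: (((15*(7*x))+((a+4)*18))+(10*(y+(9*x)))) (not simplifiable)
  at RL: ((15*(7*x))+((a+4)*18)) (not simplifiable)
  at RLL: (15*(7*x)) (not simplifiable)
  at RLLR: (7*x) (not simplifiable)
  at RLR: ((a+4)*18) (not simplifiable)
  at RLRL: (a+4) (not simplifiable)
  at RR: (10*(y+(9*x))) (not simplifiable)
  at RRR: (y+(9*x)) (not simplifiable)
  at RRRR: (9*x) (not simplifiable)
Result: no simplifiable subexpression found -> normal form.

Answer: yes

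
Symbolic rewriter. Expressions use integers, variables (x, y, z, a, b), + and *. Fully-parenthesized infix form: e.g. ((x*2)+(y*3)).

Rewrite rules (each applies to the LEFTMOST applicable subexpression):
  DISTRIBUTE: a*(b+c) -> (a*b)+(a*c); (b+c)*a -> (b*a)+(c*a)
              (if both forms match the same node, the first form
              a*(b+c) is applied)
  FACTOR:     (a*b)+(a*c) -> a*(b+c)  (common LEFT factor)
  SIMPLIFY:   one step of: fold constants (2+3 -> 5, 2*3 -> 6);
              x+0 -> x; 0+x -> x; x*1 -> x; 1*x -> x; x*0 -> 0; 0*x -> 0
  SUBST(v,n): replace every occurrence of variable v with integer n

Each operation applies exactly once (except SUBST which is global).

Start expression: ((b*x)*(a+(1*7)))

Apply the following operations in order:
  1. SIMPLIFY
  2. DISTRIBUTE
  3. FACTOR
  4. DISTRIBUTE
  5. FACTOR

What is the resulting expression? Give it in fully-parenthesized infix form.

Start: ((b*x)*(a+(1*7)))
Apply SIMPLIFY at RR (target: (1*7)): ((b*x)*(a+(1*7))) -> ((b*x)*(a+7))
Apply DISTRIBUTE at root (target: ((b*x)*(a+7))): ((b*x)*(a+7)) -> (((b*x)*a)+((b*x)*7))
Apply FACTOR at root (target: (((b*x)*a)+((b*x)*7))): (((b*x)*a)+((b*x)*7)) -> ((b*x)*(a+7))
Apply DISTRIBUTE at root (target: ((b*x)*(a+7))): ((b*x)*(a+7)) -> (((b*x)*a)+((b*x)*7))
Apply FACTOR at root (target: (((b*x)*a)+((b*x)*7))): (((b*x)*a)+((b*x)*7)) -> ((b*x)*(a+7))

Answer: ((b*x)*(a+7))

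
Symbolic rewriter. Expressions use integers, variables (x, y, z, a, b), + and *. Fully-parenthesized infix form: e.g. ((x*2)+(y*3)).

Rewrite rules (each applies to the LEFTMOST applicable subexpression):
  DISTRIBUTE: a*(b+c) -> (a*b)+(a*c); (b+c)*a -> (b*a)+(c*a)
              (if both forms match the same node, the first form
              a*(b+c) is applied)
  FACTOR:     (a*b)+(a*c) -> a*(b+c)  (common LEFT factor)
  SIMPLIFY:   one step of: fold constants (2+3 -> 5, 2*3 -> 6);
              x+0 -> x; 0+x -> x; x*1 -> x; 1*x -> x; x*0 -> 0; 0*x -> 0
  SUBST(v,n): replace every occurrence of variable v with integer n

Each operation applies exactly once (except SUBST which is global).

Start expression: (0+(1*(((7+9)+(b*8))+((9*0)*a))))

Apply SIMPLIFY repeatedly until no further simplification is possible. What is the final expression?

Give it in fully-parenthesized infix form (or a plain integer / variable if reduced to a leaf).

Answer: (16+(b*8))

Derivation:
Start: (0+(1*(((7+9)+(b*8))+((9*0)*a))))
Step 1: at root: (0+(1*(((7+9)+(b*8))+((9*0)*a)))) -> (1*(((7+9)+(b*8))+((9*0)*a))); overall: (0+(1*(((7+9)+(b*8))+((9*0)*a)))) -> (1*(((7+9)+(b*8))+((9*0)*a)))
Step 2: at root: (1*(((7+9)+(b*8))+((9*0)*a))) -> (((7+9)+(b*8))+((9*0)*a)); overall: (1*(((7+9)+(b*8))+((9*0)*a))) -> (((7+9)+(b*8))+((9*0)*a))
Step 3: at LL: (7+9) -> 16; overall: (((7+9)+(b*8))+((9*0)*a)) -> ((16+(b*8))+((9*0)*a))
Step 4: at RL: (9*0) -> 0; overall: ((16+(b*8))+((9*0)*a)) -> ((16+(b*8))+(0*a))
Step 5: at R: (0*a) -> 0; overall: ((16+(b*8))+(0*a)) -> ((16+(b*8))+0)
Step 6: at root: ((16+(b*8))+0) -> (16+(b*8)); overall: ((16+(b*8))+0) -> (16+(b*8))
Fixed point: (16+(b*8))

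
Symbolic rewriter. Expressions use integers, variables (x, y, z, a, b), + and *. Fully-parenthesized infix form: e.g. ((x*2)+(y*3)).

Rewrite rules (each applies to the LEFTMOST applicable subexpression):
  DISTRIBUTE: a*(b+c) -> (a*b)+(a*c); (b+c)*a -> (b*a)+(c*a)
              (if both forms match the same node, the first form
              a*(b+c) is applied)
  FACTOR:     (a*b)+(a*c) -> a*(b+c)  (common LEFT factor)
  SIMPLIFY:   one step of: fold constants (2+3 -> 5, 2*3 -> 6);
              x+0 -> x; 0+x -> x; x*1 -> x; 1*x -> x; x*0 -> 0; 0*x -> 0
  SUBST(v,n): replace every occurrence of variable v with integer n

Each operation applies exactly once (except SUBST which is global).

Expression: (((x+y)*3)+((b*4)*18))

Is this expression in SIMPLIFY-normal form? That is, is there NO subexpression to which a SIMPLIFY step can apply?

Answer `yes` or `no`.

Expression: (((x+y)*3)+((b*4)*18))
Scanning for simplifiable subexpressions (pre-order)...
  at root: (((x+y)*3)+((b*4)*18)) (not simplifiable)
  at L: ((x+y)*3) (not simplifiable)
  at LL: (x+y) (not simplifiable)
  at R: ((b*4)*18) (not simplifiable)
  at RL: (b*4) (not simplifiable)
Result: no simplifiable subexpression found -> normal form.

Answer: yes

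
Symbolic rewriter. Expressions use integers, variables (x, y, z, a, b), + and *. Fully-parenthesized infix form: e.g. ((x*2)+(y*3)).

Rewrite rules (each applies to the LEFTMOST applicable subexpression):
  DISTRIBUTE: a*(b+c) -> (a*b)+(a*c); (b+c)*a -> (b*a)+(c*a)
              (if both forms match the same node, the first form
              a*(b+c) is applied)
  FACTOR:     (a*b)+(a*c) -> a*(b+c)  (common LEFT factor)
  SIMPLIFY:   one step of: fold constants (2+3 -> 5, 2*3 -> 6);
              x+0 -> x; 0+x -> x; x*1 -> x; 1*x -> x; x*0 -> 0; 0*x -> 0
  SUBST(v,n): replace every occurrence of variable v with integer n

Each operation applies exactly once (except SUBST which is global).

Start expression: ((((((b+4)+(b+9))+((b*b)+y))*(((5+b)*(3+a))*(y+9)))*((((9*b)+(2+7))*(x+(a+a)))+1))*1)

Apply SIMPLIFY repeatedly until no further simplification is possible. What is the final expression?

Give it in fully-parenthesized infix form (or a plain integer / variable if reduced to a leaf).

Start: ((((((b+4)+(b+9))+((b*b)+y))*(((5+b)*(3+a))*(y+9)))*((((9*b)+(2+7))*(x+(a+a)))+1))*1)
Step 1: at root: ((((((b+4)+(b+9))+((b*b)+y))*(((5+b)*(3+a))*(y+9)))*((((9*b)+(2+7))*(x+(a+a)))+1))*1) -> (((((b+4)+(b+9))+((b*b)+y))*(((5+b)*(3+a))*(y+9)))*((((9*b)+(2+7))*(x+(a+a)))+1)); overall: ((((((b+4)+(b+9))+((b*b)+y))*(((5+b)*(3+a))*(y+9)))*((((9*b)+(2+7))*(x+(a+a)))+1))*1) -> (((((b+4)+(b+9))+((b*b)+y))*(((5+b)*(3+a))*(y+9)))*((((9*b)+(2+7))*(x+(a+a)))+1))
Step 2: at RLLR: (2+7) -> 9; overall: (((((b+4)+(b+9))+((b*b)+y))*(((5+b)*(3+a))*(y+9)))*((((9*b)+(2+7))*(x+(a+a)))+1)) -> (((((b+4)+(b+9))+((b*b)+y))*(((5+b)*(3+a))*(y+9)))*((((9*b)+9)*(x+(a+a)))+1))
Fixed point: (((((b+4)+(b+9))+((b*b)+y))*(((5+b)*(3+a))*(y+9)))*((((9*b)+9)*(x+(a+a)))+1))

Answer: (((((b+4)+(b+9))+((b*b)+y))*(((5+b)*(3+a))*(y+9)))*((((9*b)+9)*(x+(a+a)))+1))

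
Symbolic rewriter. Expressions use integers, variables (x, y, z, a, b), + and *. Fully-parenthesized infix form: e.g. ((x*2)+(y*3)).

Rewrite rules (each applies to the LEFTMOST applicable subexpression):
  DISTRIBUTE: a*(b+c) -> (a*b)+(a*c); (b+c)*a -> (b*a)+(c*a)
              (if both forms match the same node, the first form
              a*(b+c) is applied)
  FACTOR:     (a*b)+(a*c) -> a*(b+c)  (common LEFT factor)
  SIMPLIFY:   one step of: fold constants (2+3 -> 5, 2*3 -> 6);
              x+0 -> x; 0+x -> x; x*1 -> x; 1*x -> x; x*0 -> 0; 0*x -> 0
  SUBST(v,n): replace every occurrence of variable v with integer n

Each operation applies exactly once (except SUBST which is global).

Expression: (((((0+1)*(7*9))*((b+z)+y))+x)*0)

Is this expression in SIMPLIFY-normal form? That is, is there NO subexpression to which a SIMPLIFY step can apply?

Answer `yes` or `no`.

Answer: no

Derivation:
Expression: (((((0+1)*(7*9))*((b+z)+y))+x)*0)
Scanning for simplifiable subexpressions (pre-order)...
  at root: (((((0+1)*(7*9))*((b+z)+y))+x)*0) (SIMPLIFIABLE)
  at L: ((((0+1)*(7*9))*((b+z)+y))+x) (not simplifiable)
  at LL: (((0+1)*(7*9))*((b+z)+y)) (not simplifiable)
  at LLL: ((0+1)*(7*9)) (not simplifiable)
  at LLLL: (0+1) (SIMPLIFIABLE)
  at LLLR: (7*9) (SIMPLIFIABLE)
  at LLR: ((b+z)+y) (not simplifiable)
  at LLRL: (b+z) (not simplifiable)
Found simplifiable subexpr at path root: (((((0+1)*(7*9))*((b+z)+y))+x)*0)
One SIMPLIFY step would give: 0
-> NOT in normal form.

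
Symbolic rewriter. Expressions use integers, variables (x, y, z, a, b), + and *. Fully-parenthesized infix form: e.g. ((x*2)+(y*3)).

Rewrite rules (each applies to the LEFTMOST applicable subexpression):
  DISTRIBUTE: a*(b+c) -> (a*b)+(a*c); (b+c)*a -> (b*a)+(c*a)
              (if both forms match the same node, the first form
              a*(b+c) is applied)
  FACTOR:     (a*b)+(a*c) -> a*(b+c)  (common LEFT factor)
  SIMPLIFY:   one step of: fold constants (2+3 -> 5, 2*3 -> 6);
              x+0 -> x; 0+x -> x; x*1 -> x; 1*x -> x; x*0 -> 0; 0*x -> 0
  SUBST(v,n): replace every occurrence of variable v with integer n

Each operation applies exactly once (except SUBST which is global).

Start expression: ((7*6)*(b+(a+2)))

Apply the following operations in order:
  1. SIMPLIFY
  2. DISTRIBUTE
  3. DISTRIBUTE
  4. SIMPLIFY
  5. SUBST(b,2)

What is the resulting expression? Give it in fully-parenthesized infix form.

Start: ((7*6)*(b+(a+2)))
Apply SIMPLIFY at L (target: (7*6)): ((7*6)*(b+(a+2))) -> (42*(b+(a+2)))
Apply DISTRIBUTE at root (target: (42*(b+(a+2)))): (42*(b+(a+2))) -> ((42*b)+(42*(a+2)))
Apply DISTRIBUTE at R (target: (42*(a+2))): ((42*b)+(42*(a+2))) -> ((42*b)+((42*a)+(42*2)))
Apply SIMPLIFY at RR (target: (42*2)): ((42*b)+((42*a)+(42*2))) -> ((42*b)+((42*a)+84))
Apply SUBST(b,2): ((42*b)+((42*a)+84)) -> ((42*2)+((42*a)+84))

Answer: ((42*2)+((42*a)+84))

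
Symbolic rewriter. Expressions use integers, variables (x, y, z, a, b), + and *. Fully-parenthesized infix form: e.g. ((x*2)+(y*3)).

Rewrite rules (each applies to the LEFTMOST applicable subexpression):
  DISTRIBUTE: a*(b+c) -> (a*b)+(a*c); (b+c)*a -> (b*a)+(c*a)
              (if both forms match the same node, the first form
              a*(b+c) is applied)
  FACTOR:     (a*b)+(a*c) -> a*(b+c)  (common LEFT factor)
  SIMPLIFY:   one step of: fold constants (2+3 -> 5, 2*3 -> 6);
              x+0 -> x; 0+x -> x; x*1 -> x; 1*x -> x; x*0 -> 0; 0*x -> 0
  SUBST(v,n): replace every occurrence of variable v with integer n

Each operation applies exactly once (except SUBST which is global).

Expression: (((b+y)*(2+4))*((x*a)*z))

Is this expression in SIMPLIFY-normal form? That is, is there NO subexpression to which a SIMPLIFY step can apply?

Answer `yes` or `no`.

Answer: no

Derivation:
Expression: (((b+y)*(2+4))*((x*a)*z))
Scanning for simplifiable subexpressions (pre-order)...
  at root: (((b+y)*(2+4))*((x*a)*z)) (not simplifiable)
  at L: ((b+y)*(2+4)) (not simplifiable)
  at LL: (b+y) (not simplifiable)
  at LR: (2+4) (SIMPLIFIABLE)
  at R: ((x*a)*z) (not simplifiable)
  at RL: (x*a) (not simplifiable)
Found simplifiable subexpr at path LR: (2+4)
One SIMPLIFY step would give: (((b+y)*6)*((x*a)*z))
-> NOT in normal form.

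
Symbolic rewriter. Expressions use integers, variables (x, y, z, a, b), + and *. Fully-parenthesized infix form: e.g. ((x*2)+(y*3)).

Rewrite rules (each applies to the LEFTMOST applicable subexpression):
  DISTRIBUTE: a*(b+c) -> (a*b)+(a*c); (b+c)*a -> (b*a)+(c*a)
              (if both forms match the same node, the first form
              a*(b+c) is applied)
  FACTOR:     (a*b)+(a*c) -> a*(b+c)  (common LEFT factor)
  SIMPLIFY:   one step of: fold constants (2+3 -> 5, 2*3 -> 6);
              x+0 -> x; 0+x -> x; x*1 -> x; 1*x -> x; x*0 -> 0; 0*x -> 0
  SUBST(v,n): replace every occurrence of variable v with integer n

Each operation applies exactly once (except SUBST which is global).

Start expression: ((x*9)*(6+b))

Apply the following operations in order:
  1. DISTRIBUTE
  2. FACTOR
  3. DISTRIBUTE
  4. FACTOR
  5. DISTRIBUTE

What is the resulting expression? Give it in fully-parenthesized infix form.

Answer: (((x*9)*6)+((x*9)*b))

Derivation:
Start: ((x*9)*(6+b))
Apply DISTRIBUTE at root (target: ((x*9)*(6+b))): ((x*9)*(6+b)) -> (((x*9)*6)+((x*9)*b))
Apply FACTOR at root (target: (((x*9)*6)+((x*9)*b))): (((x*9)*6)+((x*9)*b)) -> ((x*9)*(6+b))
Apply DISTRIBUTE at root (target: ((x*9)*(6+b))): ((x*9)*(6+b)) -> (((x*9)*6)+((x*9)*b))
Apply FACTOR at root (target: (((x*9)*6)+((x*9)*b))): (((x*9)*6)+((x*9)*b)) -> ((x*9)*(6+b))
Apply DISTRIBUTE at root (target: ((x*9)*(6+b))): ((x*9)*(6+b)) -> (((x*9)*6)+((x*9)*b))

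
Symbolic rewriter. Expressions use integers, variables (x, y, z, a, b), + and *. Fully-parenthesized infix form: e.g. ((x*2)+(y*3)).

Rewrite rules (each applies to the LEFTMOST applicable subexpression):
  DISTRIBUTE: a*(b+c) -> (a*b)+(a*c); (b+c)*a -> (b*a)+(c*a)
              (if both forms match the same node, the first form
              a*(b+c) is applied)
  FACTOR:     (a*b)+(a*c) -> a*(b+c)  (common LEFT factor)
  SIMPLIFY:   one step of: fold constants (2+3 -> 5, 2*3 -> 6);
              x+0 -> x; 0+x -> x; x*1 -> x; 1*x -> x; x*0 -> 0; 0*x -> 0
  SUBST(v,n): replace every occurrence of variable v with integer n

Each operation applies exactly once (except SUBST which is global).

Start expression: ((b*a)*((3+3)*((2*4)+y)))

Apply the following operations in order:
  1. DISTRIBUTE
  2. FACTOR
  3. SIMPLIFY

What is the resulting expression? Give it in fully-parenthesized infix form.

Start: ((b*a)*((3+3)*((2*4)+y)))
Apply DISTRIBUTE at R (target: ((3+3)*((2*4)+y))): ((b*a)*((3+3)*((2*4)+y))) -> ((b*a)*(((3+3)*(2*4))+((3+3)*y)))
Apply FACTOR at R (target: (((3+3)*(2*4))+((3+3)*y))): ((b*a)*(((3+3)*(2*4))+((3+3)*y))) -> ((b*a)*((3+3)*((2*4)+y)))
Apply SIMPLIFY at RL (target: (3+3)): ((b*a)*((3+3)*((2*4)+y))) -> ((b*a)*(6*((2*4)+y)))

Answer: ((b*a)*(6*((2*4)+y)))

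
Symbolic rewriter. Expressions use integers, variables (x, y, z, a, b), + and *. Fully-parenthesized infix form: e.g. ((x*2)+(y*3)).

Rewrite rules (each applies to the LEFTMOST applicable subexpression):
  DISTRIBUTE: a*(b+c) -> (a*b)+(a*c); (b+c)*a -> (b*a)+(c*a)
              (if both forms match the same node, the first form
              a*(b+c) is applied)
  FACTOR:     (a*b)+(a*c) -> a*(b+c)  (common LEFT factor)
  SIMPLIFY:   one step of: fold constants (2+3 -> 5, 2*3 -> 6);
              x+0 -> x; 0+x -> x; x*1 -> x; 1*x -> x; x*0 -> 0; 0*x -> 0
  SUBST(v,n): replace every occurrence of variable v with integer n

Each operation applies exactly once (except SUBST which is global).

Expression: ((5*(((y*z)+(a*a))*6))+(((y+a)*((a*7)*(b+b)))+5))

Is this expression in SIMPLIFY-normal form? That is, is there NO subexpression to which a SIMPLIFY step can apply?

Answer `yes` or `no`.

Expression: ((5*(((y*z)+(a*a))*6))+(((y+a)*((a*7)*(b+b)))+5))
Scanning for simplifiable subexpressions (pre-order)...
  at root: ((5*(((y*z)+(a*a))*6))+(((y+a)*((a*7)*(b+b)))+5)) (not simplifiable)
  at L: (5*(((y*z)+(a*a))*6)) (not simplifiable)
  at LR: (((y*z)+(a*a))*6) (not simplifiable)
  at LRL: ((y*z)+(a*a)) (not simplifiable)
  at LRLL: (y*z) (not simplifiable)
  at LRLR: (a*a) (not simplifiable)
  at R: (((y+a)*((a*7)*(b+b)))+5) (not simplifiable)
  at RL: ((y+a)*((a*7)*(b+b))) (not simplifiable)
  at RLL: (y+a) (not simplifiable)
  at RLR: ((a*7)*(b+b)) (not simplifiable)
  at RLRL: (a*7) (not simplifiable)
  at RLRR: (b+b) (not simplifiable)
Result: no simplifiable subexpression found -> normal form.

Answer: yes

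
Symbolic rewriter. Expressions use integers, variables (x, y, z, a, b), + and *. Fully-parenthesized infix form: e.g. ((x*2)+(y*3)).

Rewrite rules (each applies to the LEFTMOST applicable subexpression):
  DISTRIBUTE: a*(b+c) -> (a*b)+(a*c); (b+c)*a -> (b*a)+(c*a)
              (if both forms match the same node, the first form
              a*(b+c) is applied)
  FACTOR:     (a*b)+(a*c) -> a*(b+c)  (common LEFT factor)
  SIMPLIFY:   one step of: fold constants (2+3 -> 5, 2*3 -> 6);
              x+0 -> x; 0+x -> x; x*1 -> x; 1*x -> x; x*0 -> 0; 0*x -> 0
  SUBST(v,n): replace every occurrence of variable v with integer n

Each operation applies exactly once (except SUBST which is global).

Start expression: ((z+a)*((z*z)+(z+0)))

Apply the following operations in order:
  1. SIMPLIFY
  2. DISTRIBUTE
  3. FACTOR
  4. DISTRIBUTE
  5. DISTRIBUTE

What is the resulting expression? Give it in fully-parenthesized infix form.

Answer: (((z*(z*z))+(a*(z*z)))+((z+a)*z))

Derivation:
Start: ((z+a)*((z*z)+(z+0)))
Apply SIMPLIFY at RR (target: (z+0)): ((z+a)*((z*z)+(z+0))) -> ((z+a)*((z*z)+z))
Apply DISTRIBUTE at root (target: ((z+a)*((z*z)+z))): ((z+a)*((z*z)+z)) -> (((z+a)*(z*z))+((z+a)*z))
Apply FACTOR at root (target: (((z+a)*(z*z))+((z+a)*z))): (((z+a)*(z*z))+((z+a)*z)) -> ((z+a)*((z*z)+z))
Apply DISTRIBUTE at root (target: ((z+a)*((z*z)+z))): ((z+a)*((z*z)+z)) -> (((z+a)*(z*z))+((z+a)*z))
Apply DISTRIBUTE at L (target: ((z+a)*(z*z))): (((z+a)*(z*z))+((z+a)*z)) -> (((z*(z*z))+(a*(z*z)))+((z+a)*z))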